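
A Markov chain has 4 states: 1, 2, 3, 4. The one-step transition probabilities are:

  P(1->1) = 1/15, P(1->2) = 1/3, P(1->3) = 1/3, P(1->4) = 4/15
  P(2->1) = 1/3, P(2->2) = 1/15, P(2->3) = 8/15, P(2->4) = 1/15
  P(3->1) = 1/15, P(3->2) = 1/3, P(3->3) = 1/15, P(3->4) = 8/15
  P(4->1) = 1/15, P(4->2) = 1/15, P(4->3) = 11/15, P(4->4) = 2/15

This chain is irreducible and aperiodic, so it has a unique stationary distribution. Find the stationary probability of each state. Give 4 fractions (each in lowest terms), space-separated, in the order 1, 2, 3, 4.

Answer: 663/5501 1111/5501 2128/5501 1599/5501

Derivation:
The stationary distribution satisfies pi = pi * P, i.e.:
  pi_1 = 1/15*pi_1 + 1/3*pi_2 + 1/15*pi_3 + 1/15*pi_4
  pi_2 = 1/3*pi_1 + 1/15*pi_2 + 1/3*pi_3 + 1/15*pi_4
  pi_3 = 1/3*pi_1 + 8/15*pi_2 + 1/15*pi_3 + 11/15*pi_4
  pi_4 = 4/15*pi_1 + 1/15*pi_2 + 8/15*pi_3 + 2/15*pi_4
with normalization: pi_1 + pi_2 + pi_3 + pi_4 = 1.

Using the first 3 balance equations plus normalization, the linear system A*pi = b is:
  [-14/15, 1/3, 1/15, 1/15] . pi = 0
  [1/3, -14/15, 1/3, 1/15] . pi = 0
  [1/3, 8/15, -14/15, 11/15] . pi = 0
  [1, 1, 1, 1] . pi = 1

Solving yields:
  pi_1 = 663/5501
  pi_2 = 1111/5501
  pi_3 = 2128/5501
  pi_4 = 1599/5501

Verification (pi * P):
  663/5501*1/15 + 1111/5501*1/3 + 2128/5501*1/15 + 1599/5501*1/15 = 663/5501 = pi_1  (ok)
  663/5501*1/3 + 1111/5501*1/15 + 2128/5501*1/3 + 1599/5501*1/15 = 1111/5501 = pi_2  (ok)
  663/5501*1/3 + 1111/5501*8/15 + 2128/5501*1/15 + 1599/5501*11/15 = 2128/5501 = pi_3  (ok)
  663/5501*4/15 + 1111/5501*1/15 + 2128/5501*8/15 + 1599/5501*2/15 = 1599/5501 = pi_4  (ok)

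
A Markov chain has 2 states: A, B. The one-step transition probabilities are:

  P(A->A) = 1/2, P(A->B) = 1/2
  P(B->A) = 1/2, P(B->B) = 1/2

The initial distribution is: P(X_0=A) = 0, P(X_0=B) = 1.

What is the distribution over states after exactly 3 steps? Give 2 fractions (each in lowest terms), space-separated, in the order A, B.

Propagating the distribution step by step (d_{t+1} = d_t * P):
d_0 = (A=0, B=1)
  d_1[A] = 0*1/2 + 1*1/2 = 1/2
  d_1[B] = 0*1/2 + 1*1/2 = 1/2
d_1 = (A=1/2, B=1/2)
  d_2[A] = 1/2*1/2 + 1/2*1/2 = 1/2
  d_2[B] = 1/2*1/2 + 1/2*1/2 = 1/2
d_2 = (A=1/2, B=1/2)
  d_3[A] = 1/2*1/2 + 1/2*1/2 = 1/2
  d_3[B] = 1/2*1/2 + 1/2*1/2 = 1/2
d_3 = (A=1/2, B=1/2)

Answer: 1/2 1/2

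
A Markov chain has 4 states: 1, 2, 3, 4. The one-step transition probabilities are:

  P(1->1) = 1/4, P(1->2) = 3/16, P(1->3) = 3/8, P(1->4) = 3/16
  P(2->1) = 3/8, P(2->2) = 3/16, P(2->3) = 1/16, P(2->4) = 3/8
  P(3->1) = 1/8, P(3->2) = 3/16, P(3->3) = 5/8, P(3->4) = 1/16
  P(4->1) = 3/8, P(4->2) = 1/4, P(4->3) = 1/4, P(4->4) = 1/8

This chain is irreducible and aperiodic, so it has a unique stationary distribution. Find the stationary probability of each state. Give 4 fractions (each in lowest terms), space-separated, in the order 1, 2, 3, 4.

The stationary distribution satisfies pi = pi * P, i.e.:
  pi_1 = 1/4*pi_1 + 3/8*pi_2 + 1/8*pi_3 + 3/8*pi_4
  pi_2 = 3/16*pi_1 + 3/16*pi_2 + 3/16*pi_3 + 1/4*pi_4
  pi_3 = 3/8*pi_1 + 1/16*pi_2 + 5/8*pi_3 + 1/4*pi_4
  pi_4 = 3/16*pi_1 + 3/8*pi_2 + 1/16*pi_3 + 1/8*pi_4
with normalization: pi_1 + pi_2 + pi_3 + pi_4 = 1.

Using the first 3 balance equations plus normalization, the linear system A*pi = b is:
  [-3/4, 3/8, 1/8, 3/8] . pi = 0
  [3/16, -13/16, 3/16, 1/4] . pi = 0
  [3/8, 1/16, -3/8, 1/4] . pi = 0
  [1, 1, 1, 1] . pi = 1

Solving yields:
  pi_1 = 389/1577
  pi_2 = 312/1577
  pi_3 = 615/1577
  pi_4 = 261/1577

Verification (pi * P):
  389/1577*1/4 + 312/1577*3/8 + 615/1577*1/8 + 261/1577*3/8 = 389/1577 = pi_1  (ok)
  389/1577*3/16 + 312/1577*3/16 + 615/1577*3/16 + 261/1577*1/4 = 312/1577 = pi_2  (ok)
  389/1577*3/8 + 312/1577*1/16 + 615/1577*5/8 + 261/1577*1/4 = 615/1577 = pi_3  (ok)
  389/1577*3/16 + 312/1577*3/8 + 615/1577*1/16 + 261/1577*1/8 = 261/1577 = pi_4  (ok)

Answer: 389/1577 312/1577 615/1577 261/1577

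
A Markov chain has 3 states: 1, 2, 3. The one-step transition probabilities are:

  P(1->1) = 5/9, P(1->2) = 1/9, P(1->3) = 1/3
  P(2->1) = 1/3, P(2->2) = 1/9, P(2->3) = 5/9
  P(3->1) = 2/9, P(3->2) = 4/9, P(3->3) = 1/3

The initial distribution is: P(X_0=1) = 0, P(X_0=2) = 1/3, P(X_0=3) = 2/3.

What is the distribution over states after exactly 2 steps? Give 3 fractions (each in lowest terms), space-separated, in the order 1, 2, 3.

Answer: 28/81 20/81 11/27

Derivation:
Propagating the distribution step by step (d_{t+1} = d_t * P):
d_0 = (1=0, 2=1/3, 3=2/3)
  d_1[1] = 0*5/9 + 1/3*1/3 + 2/3*2/9 = 7/27
  d_1[2] = 0*1/9 + 1/3*1/9 + 2/3*4/9 = 1/3
  d_1[3] = 0*1/3 + 1/3*5/9 + 2/3*1/3 = 11/27
d_1 = (1=7/27, 2=1/3, 3=11/27)
  d_2[1] = 7/27*5/9 + 1/3*1/3 + 11/27*2/9 = 28/81
  d_2[2] = 7/27*1/9 + 1/3*1/9 + 11/27*4/9 = 20/81
  d_2[3] = 7/27*1/3 + 1/3*5/9 + 11/27*1/3 = 11/27
d_2 = (1=28/81, 2=20/81, 3=11/27)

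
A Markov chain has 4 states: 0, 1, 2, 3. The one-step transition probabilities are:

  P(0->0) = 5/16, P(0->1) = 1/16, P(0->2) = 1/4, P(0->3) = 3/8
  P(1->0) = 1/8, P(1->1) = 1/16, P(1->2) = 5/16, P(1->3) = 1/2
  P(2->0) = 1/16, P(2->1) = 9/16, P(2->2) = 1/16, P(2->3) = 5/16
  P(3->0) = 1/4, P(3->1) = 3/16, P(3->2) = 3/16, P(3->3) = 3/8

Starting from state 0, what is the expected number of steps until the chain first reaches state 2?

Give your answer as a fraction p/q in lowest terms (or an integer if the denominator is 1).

Let h_i = expected steps to first reach 2 from state i.
Boundary: h_2 = 0.
First-step equations for the other states:
  h_0 = 1 + 5/16*h_0 + 1/16*h_1 + 1/4*h_2 + 3/8*h_3
  h_1 = 1 + 1/8*h_0 + 1/16*h_1 + 5/16*h_2 + 1/2*h_3
  h_3 = 1 + 1/4*h_0 + 3/16*h_1 + 3/16*h_2 + 3/8*h_3

Substituting h_2 = 0 and rearranging gives the linear system (I - Q) h = 1:
  [11/16, -1/16, -3/8] . (h_0, h_1, h_3) = 1
  [-1/8, 15/16, -1/2] . (h_0, h_1, h_3) = 1
  [-1/4, -3/16, 5/8] . (h_0, h_1, h_3) = 1

Solving yields:
  h_0 = 288/67
  h_1 = 272/67
  h_3 = 304/67

Starting state is 0, so the expected hitting time is h_0 = 288/67.

Answer: 288/67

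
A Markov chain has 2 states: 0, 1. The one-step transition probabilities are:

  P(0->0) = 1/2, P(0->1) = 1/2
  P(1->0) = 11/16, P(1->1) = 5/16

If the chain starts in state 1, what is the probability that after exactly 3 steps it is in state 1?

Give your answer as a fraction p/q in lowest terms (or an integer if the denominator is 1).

Answer: 1709/4096

Derivation:
Computing P^3 by repeated multiplication:
P^1 =
  0: [1/2, 1/2]
  1: [11/16, 5/16]
P^2 =
  0: [19/32, 13/32]
  1: [143/256, 113/256]
P^3 =
  0: [295/512, 217/512]
  1: [2387/4096, 1709/4096]

(P^3)[1 -> 1] = 1709/4096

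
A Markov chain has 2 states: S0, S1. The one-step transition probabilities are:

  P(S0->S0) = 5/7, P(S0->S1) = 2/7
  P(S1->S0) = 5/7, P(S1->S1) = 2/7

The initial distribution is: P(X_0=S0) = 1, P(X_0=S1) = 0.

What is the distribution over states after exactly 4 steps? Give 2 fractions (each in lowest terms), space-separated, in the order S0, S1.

Propagating the distribution step by step (d_{t+1} = d_t * P):
d_0 = (S0=1, S1=0)
  d_1[S0] = 1*5/7 + 0*5/7 = 5/7
  d_1[S1] = 1*2/7 + 0*2/7 = 2/7
d_1 = (S0=5/7, S1=2/7)
  d_2[S0] = 5/7*5/7 + 2/7*5/7 = 5/7
  d_2[S1] = 5/7*2/7 + 2/7*2/7 = 2/7
d_2 = (S0=5/7, S1=2/7)
  d_3[S0] = 5/7*5/7 + 2/7*5/7 = 5/7
  d_3[S1] = 5/7*2/7 + 2/7*2/7 = 2/7
d_3 = (S0=5/7, S1=2/7)
  d_4[S0] = 5/7*5/7 + 2/7*5/7 = 5/7
  d_4[S1] = 5/7*2/7 + 2/7*2/7 = 2/7
d_4 = (S0=5/7, S1=2/7)

Answer: 5/7 2/7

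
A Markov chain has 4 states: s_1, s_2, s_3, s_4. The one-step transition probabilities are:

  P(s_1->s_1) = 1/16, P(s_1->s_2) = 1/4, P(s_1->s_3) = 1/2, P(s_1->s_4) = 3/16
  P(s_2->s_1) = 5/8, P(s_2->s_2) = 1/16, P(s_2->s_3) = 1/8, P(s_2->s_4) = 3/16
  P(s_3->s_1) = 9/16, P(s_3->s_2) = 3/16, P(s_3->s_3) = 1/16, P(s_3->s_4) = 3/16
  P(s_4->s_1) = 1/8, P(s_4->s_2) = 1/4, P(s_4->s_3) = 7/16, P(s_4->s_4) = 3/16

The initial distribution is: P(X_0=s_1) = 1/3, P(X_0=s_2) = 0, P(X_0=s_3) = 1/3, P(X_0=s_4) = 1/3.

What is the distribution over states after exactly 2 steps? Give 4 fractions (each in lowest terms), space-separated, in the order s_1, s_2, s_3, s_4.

Propagating the distribution step by step (d_{t+1} = d_t * P):
d_0 = (s_1=1/3, s_2=0, s_3=1/3, s_4=1/3)
  d_1[s_1] = 1/3*1/16 + 0*5/8 + 1/3*9/16 + 1/3*1/8 = 1/4
  d_1[s_2] = 1/3*1/4 + 0*1/16 + 1/3*3/16 + 1/3*1/4 = 11/48
  d_1[s_3] = 1/3*1/2 + 0*1/8 + 1/3*1/16 + 1/3*7/16 = 1/3
  d_1[s_4] = 1/3*3/16 + 0*3/16 + 1/3*3/16 + 1/3*3/16 = 3/16
d_1 = (s_1=1/4, s_2=11/48, s_3=1/3, s_4=3/16)
  d_2[s_1] = 1/4*1/16 + 11/48*5/8 + 1/3*9/16 + 3/16*1/8 = 71/192
  d_2[s_2] = 1/4*1/4 + 11/48*1/16 + 1/3*3/16 + 3/16*1/4 = 143/768
  d_2[s_3] = 1/4*1/2 + 11/48*1/8 + 1/3*1/16 + 3/16*7/16 = 197/768
  d_2[s_4] = 1/4*3/16 + 11/48*3/16 + 1/3*3/16 + 3/16*3/16 = 3/16
d_2 = (s_1=71/192, s_2=143/768, s_3=197/768, s_4=3/16)

Answer: 71/192 143/768 197/768 3/16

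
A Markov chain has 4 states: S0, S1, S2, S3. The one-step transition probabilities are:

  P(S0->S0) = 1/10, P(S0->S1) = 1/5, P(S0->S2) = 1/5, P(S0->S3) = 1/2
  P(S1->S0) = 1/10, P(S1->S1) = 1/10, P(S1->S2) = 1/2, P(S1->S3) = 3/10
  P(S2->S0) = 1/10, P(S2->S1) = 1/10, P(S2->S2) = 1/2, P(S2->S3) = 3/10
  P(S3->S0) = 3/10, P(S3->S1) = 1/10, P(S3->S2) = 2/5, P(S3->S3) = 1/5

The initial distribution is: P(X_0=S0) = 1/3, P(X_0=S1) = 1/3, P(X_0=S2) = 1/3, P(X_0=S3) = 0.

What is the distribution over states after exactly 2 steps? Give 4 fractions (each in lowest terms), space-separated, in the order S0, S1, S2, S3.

Propagating the distribution step by step (d_{t+1} = d_t * P):
d_0 = (S0=1/3, S1=1/3, S2=1/3, S3=0)
  d_1[S0] = 1/3*1/10 + 1/3*1/10 + 1/3*1/10 + 0*3/10 = 1/10
  d_1[S1] = 1/3*1/5 + 1/3*1/10 + 1/3*1/10 + 0*1/10 = 2/15
  d_1[S2] = 1/3*1/5 + 1/3*1/2 + 1/3*1/2 + 0*2/5 = 2/5
  d_1[S3] = 1/3*1/2 + 1/3*3/10 + 1/3*3/10 + 0*1/5 = 11/30
d_1 = (S0=1/10, S1=2/15, S2=2/5, S3=11/30)
  d_2[S0] = 1/10*1/10 + 2/15*1/10 + 2/5*1/10 + 11/30*3/10 = 13/75
  d_2[S1] = 1/10*1/5 + 2/15*1/10 + 2/5*1/10 + 11/30*1/10 = 11/100
  d_2[S2] = 1/10*1/5 + 2/15*1/2 + 2/5*1/2 + 11/30*2/5 = 13/30
  d_2[S3] = 1/10*1/2 + 2/15*3/10 + 2/5*3/10 + 11/30*1/5 = 17/60
d_2 = (S0=13/75, S1=11/100, S2=13/30, S3=17/60)

Answer: 13/75 11/100 13/30 17/60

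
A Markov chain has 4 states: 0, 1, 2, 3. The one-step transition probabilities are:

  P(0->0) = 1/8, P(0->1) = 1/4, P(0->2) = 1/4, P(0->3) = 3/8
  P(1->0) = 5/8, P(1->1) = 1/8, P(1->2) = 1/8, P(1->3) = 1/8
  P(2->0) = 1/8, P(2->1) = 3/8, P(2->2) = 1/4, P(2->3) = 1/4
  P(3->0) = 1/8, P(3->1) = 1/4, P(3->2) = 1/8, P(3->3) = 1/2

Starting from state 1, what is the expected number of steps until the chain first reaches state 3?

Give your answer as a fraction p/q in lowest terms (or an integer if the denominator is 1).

Answer: 704/167

Derivation:
Let h_i = expected steps to first reach 3 from state i.
Boundary: h_3 = 0.
First-step equations for the other states:
  h_0 = 1 + 1/8*h_0 + 1/4*h_1 + 1/4*h_2 + 3/8*h_3
  h_1 = 1 + 5/8*h_0 + 1/8*h_1 + 1/8*h_2 + 1/8*h_3
  h_2 = 1 + 1/8*h_0 + 3/8*h_1 + 1/4*h_2 + 1/4*h_3

Substituting h_3 = 0 and rearranging gives the linear system (I - Q) h = 1:
  [7/8, -1/4, -1/4] . (h_0, h_1, h_2) = 1
  [-5/8, 7/8, -1/8] . (h_0, h_1, h_2) = 1
  [-1/8, -3/8, 3/4] . (h_0, h_1, h_2) = 1

Solving yields:
  h_0 = 584/167
  h_1 = 704/167
  h_2 = 672/167

Starting state is 1, so the expected hitting time is h_1 = 704/167.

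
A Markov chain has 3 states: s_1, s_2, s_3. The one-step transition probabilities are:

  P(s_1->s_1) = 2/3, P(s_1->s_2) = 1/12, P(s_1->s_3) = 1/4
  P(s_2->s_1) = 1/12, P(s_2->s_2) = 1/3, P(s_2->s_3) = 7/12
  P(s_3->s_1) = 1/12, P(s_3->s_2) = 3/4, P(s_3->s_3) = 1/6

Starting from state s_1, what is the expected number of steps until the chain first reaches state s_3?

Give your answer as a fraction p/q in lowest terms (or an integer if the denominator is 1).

Let h_i = expected steps to first reach s_3 from state i.
Boundary: h_s_3 = 0.
First-step equations for the other states:
  h_s_1 = 1 + 2/3*h_s_1 + 1/12*h_s_2 + 1/4*h_s_3
  h_s_2 = 1 + 1/12*h_s_1 + 1/3*h_s_2 + 7/12*h_s_3

Substituting h_s_3 = 0 and rearranging gives the linear system (I - Q) h = 1:
  [1/3, -1/12] . (h_s_1, h_s_2) = 1
  [-1/12, 2/3] . (h_s_1, h_s_2) = 1

Solving yields:
  h_s_1 = 108/31
  h_s_2 = 60/31

Starting state is s_1, so the expected hitting time is h_s_1 = 108/31.

Answer: 108/31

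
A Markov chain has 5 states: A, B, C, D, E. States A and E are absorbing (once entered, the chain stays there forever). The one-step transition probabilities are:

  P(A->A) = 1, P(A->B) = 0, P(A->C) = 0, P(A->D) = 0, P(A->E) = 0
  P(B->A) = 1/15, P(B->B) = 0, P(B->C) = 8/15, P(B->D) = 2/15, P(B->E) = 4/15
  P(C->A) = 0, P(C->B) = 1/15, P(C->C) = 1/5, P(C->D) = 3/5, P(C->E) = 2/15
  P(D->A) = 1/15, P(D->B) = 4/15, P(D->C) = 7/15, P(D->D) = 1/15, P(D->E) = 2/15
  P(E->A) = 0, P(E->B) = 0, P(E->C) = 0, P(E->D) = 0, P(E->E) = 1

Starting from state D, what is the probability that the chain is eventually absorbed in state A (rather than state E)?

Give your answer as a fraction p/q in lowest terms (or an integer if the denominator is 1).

Answer: 227/1065

Derivation:
Let a_i = P(absorbed in A | start in state i).
Boundary conditions: a_A = 1, a_E = 0.
For each transient state i, a_i = sum_j P(i->j) * a_j:
  a_B = 1/15*a_A + 0*a_B + 8/15*a_C + 2/15*a_D + 4/15*a_E
  a_C = 0*a_A + 1/15*a_B + 1/5*a_C + 3/5*a_D + 2/15*a_E
  a_D = 1/15*a_A + 4/15*a_B + 7/15*a_C + 1/15*a_D + 2/15*a_E

Substituting a_A = 1 and a_E = 0, rearrange to (I - Q) a = r where r[i] = P(i -> A):
  [1, -8/15, -2/15] . (a_B, a_C, a_D) = 1/15
  [-1/15, 4/5, -3/5] . (a_B, a_C, a_D) = 0
  [-4/15, -7/15, 14/15] . (a_B, a_C, a_D) = 1/15

Solving yields:
  a_B = 67/355
  a_C = 187/1065
  a_D = 227/1065

Starting state is D, so the absorption probability is a_D = 227/1065.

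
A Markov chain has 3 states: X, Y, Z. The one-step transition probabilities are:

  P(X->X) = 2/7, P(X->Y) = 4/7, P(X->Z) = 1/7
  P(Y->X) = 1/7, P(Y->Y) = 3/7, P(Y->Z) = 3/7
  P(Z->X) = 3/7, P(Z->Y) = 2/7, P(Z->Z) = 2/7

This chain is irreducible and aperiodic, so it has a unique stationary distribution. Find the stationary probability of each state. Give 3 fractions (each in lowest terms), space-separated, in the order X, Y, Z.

The stationary distribution satisfies pi = pi * P, i.e.:
  pi_X = 2/7*pi_X + 1/7*pi_Y + 3/7*pi_Z
  pi_Y = 4/7*pi_X + 3/7*pi_Y + 2/7*pi_Z
  pi_Z = 1/7*pi_X + 3/7*pi_Y + 2/7*pi_Z
with normalization: pi_X + pi_Y + pi_Z = 1.

Using the first 2 balance equations plus normalization, the linear system A*pi = b is:
  [-5/7, 1/7, 3/7] . pi = 0
  [4/7, -4/7, 2/7] . pi = 0
  [1, 1, 1] . pi = 1

Solving yields:
  pi_X = 7/26
  pi_Y = 11/26
  pi_Z = 4/13

Verification (pi * P):
  7/26*2/7 + 11/26*1/7 + 4/13*3/7 = 7/26 = pi_X  (ok)
  7/26*4/7 + 11/26*3/7 + 4/13*2/7 = 11/26 = pi_Y  (ok)
  7/26*1/7 + 11/26*3/7 + 4/13*2/7 = 4/13 = pi_Z  (ok)

Answer: 7/26 11/26 4/13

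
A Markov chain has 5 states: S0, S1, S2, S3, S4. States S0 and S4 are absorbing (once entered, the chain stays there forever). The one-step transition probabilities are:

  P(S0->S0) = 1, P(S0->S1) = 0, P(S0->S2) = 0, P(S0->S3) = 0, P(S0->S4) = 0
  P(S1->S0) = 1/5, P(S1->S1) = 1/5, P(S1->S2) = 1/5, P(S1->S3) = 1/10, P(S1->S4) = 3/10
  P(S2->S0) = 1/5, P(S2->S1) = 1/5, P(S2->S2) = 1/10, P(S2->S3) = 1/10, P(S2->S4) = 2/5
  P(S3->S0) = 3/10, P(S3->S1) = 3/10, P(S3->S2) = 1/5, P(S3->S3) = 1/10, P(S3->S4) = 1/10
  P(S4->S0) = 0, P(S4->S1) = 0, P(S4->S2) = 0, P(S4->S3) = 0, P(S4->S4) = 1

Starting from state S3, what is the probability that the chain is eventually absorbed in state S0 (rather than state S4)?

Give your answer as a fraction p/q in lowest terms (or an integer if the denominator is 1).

Let a_i = P(absorbed in S0 | start in state i).
Boundary conditions: a_S0 = 1, a_S4 = 0.
For each transient state i, a_i = sum_j P(i->j) * a_j:
  a_S1 = 1/5*a_S0 + 1/5*a_S1 + 1/5*a_S2 + 1/10*a_S3 + 3/10*a_S4
  a_S2 = 1/5*a_S0 + 1/5*a_S1 + 1/10*a_S2 + 1/10*a_S3 + 2/5*a_S4
  a_S3 = 3/10*a_S0 + 3/10*a_S1 + 1/5*a_S2 + 1/10*a_S3 + 1/10*a_S4

Substituting a_S0 = 1 and a_S4 = 0, rearrange to (I - Q) a = r where r[i] = P(i -> S0):
  [4/5, -1/5, -1/10] . (a_S1, a_S2, a_S3) = 1/5
  [-1/5, 9/10, -1/10] . (a_S1, a_S2, a_S3) = 1/5
  [-3/10, -1/5, 9/10] . (a_S1, a_S2, a_S3) = 3/10

Solving yields:
  a_S1 = 231/559
  a_S2 = 210/559
  a_S3 = 310/559

Starting state is S3, so the absorption probability is a_S3 = 310/559.

Answer: 310/559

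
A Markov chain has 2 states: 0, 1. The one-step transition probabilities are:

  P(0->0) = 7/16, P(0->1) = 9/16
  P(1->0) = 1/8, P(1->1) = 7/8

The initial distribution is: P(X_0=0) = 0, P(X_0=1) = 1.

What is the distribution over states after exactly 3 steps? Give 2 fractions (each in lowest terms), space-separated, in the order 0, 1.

Propagating the distribution step by step (d_{t+1} = d_t * P):
d_0 = (0=0, 1=1)
  d_1[0] = 0*7/16 + 1*1/8 = 1/8
  d_1[1] = 0*9/16 + 1*7/8 = 7/8
d_1 = (0=1/8, 1=7/8)
  d_2[0] = 1/8*7/16 + 7/8*1/8 = 21/128
  d_2[1] = 1/8*9/16 + 7/8*7/8 = 107/128
d_2 = (0=21/128, 1=107/128)
  d_3[0] = 21/128*7/16 + 107/128*1/8 = 361/2048
  d_3[1] = 21/128*9/16 + 107/128*7/8 = 1687/2048
d_3 = (0=361/2048, 1=1687/2048)

Answer: 361/2048 1687/2048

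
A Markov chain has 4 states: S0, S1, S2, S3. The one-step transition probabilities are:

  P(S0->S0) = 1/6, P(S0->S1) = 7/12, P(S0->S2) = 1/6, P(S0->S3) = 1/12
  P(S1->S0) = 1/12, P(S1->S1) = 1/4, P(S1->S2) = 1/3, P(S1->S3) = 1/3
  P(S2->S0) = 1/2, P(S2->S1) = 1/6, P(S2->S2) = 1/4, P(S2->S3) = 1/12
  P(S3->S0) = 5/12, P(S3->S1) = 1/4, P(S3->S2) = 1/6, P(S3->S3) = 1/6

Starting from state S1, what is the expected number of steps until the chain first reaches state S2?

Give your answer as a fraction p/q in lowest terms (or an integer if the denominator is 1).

Answer: 332/87

Derivation:
Let h_i = expected steps to first reach S2 from state i.
Boundary: h_S2 = 0.
First-step equations for the other states:
  h_S0 = 1 + 1/6*h_S0 + 7/12*h_S1 + 1/6*h_S2 + 1/12*h_S3
  h_S1 = 1 + 1/12*h_S0 + 1/4*h_S1 + 1/3*h_S2 + 1/3*h_S3
  h_S3 = 1 + 5/12*h_S0 + 1/4*h_S1 + 1/6*h_S2 + 1/6*h_S3

Substituting h_S2 = 0 and rearranging gives the linear system (I - Q) h = 1:
  [5/6, -7/12, -1/12] . (h_S0, h_S1, h_S3) = 1
  [-1/12, 3/4, -1/3] . (h_S0, h_S1, h_S3) = 1
  [-5/12, -1/4, 5/6] . (h_S0, h_S1, h_S3) = 1

Solving yields:
  h_S0 = 376/87
  h_S1 = 332/87
  h_S3 = 392/87

Starting state is S1, so the expected hitting time is h_S1 = 332/87.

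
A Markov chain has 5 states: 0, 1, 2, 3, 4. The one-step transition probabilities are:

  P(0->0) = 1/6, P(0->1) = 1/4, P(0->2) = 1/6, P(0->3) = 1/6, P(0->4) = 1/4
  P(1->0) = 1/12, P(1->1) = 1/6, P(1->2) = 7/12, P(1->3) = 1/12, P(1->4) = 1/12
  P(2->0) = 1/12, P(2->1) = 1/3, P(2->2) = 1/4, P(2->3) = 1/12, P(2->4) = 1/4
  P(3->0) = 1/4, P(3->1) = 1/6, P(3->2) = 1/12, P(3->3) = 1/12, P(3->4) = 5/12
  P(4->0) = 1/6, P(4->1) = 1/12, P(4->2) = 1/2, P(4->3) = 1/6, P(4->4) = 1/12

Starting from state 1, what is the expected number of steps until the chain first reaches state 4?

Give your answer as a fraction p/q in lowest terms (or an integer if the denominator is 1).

Let h_i = expected steps to first reach 4 from state i.
Boundary: h_4 = 0.
First-step equations for the other states:
  h_0 = 1 + 1/6*h_0 + 1/4*h_1 + 1/6*h_2 + 1/6*h_3 + 1/4*h_4
  h_1 = 1 + 1/12*h_0 + 1/6*h_1 + 7/12*h_2 + 1/12*h_3 + 1/12*h_4
  h_2 = 1 + 1/12*h_0 + 1/3*h_1 + 1/4*h_2 + 1/12*h_3 + 1/4*h_4
  h_3 = 1 + 1/4*h_0 + 1/6*h_1 + 1/12*h_2 + 1/12*h_3 + 5/12*h_4

Substituting h_4 = 0 and rearranging gives the linear system (I - Q) h = 1:
  [5/6, -1/4, -1/6, -1/6] . (h_0, h_1, h_2, h_3) = 1
  [-1/12, 5/6, -7/12, -1/12] . (h_0, h_1, h_2, h_3) = 1
  [-1/12, -1/3, 3/4, -1/12] . (h_0, h_1, h_2, h_3) = 1
  [-1/4, -1/6, -1/12, 11/12] . (h_0, h_1, h_2, h_3) = 1

Solving yields:
  h_0 = 1323/302
  h_1 = 780/151
  h_2 = 1365/302
  h_3 = 549/151

Starting state is 1, so the expected hitting time is h_1 = 780/151.

Answer: 780/151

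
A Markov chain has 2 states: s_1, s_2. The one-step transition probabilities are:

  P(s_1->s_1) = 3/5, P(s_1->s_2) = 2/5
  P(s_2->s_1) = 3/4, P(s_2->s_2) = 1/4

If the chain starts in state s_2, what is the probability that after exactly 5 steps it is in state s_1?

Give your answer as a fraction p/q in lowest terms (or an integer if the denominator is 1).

Answer: 417423/640000

Derivation:
Computing P^5 by repeated multiplication:
P^1 =
  s_1: [3/5, 2/5]
  s_2: [3/4, 1/4]
P^2 =
  s_1: [33/50, 17/50]
  s_2: [51/80, 29/80]
P^3 =
  s_1: [651/1000, 349/1000]
  s_2: [1047/1600, 553/1600]
P^4 =
  s_1: [13047/20000, 6953/20000]
  s_2: [20859/32000, 11141/32000]
P^5 =
  s_1: [260859/400000, 139141/400000]
  s_2: [417423/640000, 222577/640000]

(P^5)[s_2 -> s_1] = 417423/640000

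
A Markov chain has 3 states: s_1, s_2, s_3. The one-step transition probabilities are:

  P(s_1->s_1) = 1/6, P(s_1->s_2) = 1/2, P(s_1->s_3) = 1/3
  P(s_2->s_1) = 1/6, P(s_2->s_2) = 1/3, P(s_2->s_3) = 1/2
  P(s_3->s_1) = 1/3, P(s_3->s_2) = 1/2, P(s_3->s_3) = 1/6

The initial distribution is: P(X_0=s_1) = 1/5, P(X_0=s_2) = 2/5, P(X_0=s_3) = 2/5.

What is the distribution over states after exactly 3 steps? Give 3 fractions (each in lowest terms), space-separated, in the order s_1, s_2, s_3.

Propagating the distribution step by step (d_{t+1} = d_t * P):
d_0 = (s_1=1/5, s_2=2/5, s_3=2/5)
  d_1[s_1] = 1/5*1/6 + 2/5*1/6 + 2/5*1/3 = 7/30
  d_1[s_2] = 1/5*1/2 + 2/5*1/3 + 2/5*1/2 = 13/30
  d_1[s_3] = 1/5*1/3 + 2/5*1/2 + 2/5*1/6 = 1/3
d_1 = (s_1=7/30, s_2=13/30, s_3=1/3)
  d_2[s_1] = 7/30*1/6 + 13/30*1/6 + 1/3*1/3 = 2/9
  d_2[s_2] = 7/30*1/2 + 13/30*1/3 + 1/3*1/2 = 77/180
  d_2[s_3] = 7/30*1/3 + 13/30*1/2 + 1/3*1/6 = 7/20
d_2 = (s_1=2/9, s_2=77/180, s_3=7/20)
  d_3[s_1] = 2/9*1/6 + 77/180*1/6 + 7/20*1/3 = 9/40
  d_3[s_2] = 2/9*1/2 + 77/180*1/3 + 7/20*1/2 = 463/1080
  d_3[s_3] = 2/9*1/3 + 77/180*1/2 + 7/20*1/6 = 187/540
d_3 = (s_1=9/40, s_2=463/1080, s_3=187/540)

Answer: 9/40 463/1080 187/540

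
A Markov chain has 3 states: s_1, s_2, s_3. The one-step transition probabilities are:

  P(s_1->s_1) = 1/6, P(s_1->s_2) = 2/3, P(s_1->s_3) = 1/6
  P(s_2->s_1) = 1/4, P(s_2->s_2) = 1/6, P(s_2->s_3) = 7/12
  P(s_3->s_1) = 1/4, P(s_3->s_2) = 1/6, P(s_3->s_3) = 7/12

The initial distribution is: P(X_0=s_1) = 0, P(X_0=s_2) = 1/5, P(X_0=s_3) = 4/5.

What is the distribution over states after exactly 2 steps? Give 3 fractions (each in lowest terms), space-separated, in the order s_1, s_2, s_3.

Answer: 11/48 7/24 23/48

Derivation:
Propagating the distribution step by step (d_{t+1} = d_t * P):
d_0 = (s_1=0, s_2=1/5, s_3=4/5)
  d_1[s_1] = 0*1/6 + 1/5*1/4 + 4/5*1/4 = 1/4
  d_1[s_2] = 0*2/3 + 1/5*1/6 + 4/5*1/6 = 1/6
  d_1[s_3] = 0*1/6 + 1/5*7/12 + 4/5*7/12 = 7/12
d_1 = (s_1=1/4, s_2=1/6, s_3=7/12)
  d_2[s_1] = 1/4*1/6 + 1/6*1/4 + 7/12*1/4 = 11/48
  d_2[s_2] = 1/4*2/3 + 1/6*1/6 + 7/12*1/6 = 7/24
  d_2[s_3] = 1/4*1/6 + 1/6*7/12 + 7/12*7/12 = 23/48
d_2 = (s_1=11/48, s_2=7/24, s_3=23/48)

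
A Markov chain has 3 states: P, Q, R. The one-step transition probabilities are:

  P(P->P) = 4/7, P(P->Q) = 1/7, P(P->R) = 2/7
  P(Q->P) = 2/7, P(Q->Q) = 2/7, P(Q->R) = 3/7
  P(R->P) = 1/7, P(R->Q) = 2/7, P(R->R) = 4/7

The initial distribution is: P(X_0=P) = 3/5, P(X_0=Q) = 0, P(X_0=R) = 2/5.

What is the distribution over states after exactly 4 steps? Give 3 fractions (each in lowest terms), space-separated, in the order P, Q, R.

Propagating the distribution step by step (d_{t+1} = d_t * P):
d_0 = (P=3/5, Q=0, R=2/5)
  d_1[P] = 3/5*4/7 + 0*2/7 + 2/5*1/7 = 2/5
  d_1[Q] = 3/5*1/7 + 0*2/7 + 2/5*2/7 = 1/5
  d_1[R] = 3/5*2/7 + 0*3/7 + 2/5*4/7 = 2/5
d_1 = (P=2/5, Q=1/5, R=2/5)
  d_2[P] = 2/5*4/7 + 1/5*2/7 + 2/5*1/7 = 12/35
  d_2[Q] = 2/5*1/7 + 1/5*2/7 + 2/5*2/7 = 8/35
  d_2[R] = 2/5*2/7 + 1/5*3/7 + 2/5*4/7 = 3/7
d_2 = (P=12/35, Q=8/35, R=3/7)
  d_3[P] = 12/35*4/7 + 8/35*2/7 + 3/7*1/7 = 79/245
  d_3[Q] = 12/35*1/7 + 8/35*2/7 + 3/7*2/7 = 58/245
  d_3[R] = 12/35*2/7 + 8/35*3/7 + 3/7*4/7 = 108/245
d_3 = (P=79/245, Q=58/245, R=108/245)
  d_4[P] = 79/245*4/7 + 58/245*2/7 + 108/245*1/7 = 108/343
  d_4[Q] = 79/245*1/7 + 58/245*2/7 + 108/245*2/7 = 411/1715
  d_4[R] = 79/245*2/7 + 58/245*3/7 + 108/245*4/7 = 764/1715
d_4 = (P=108/343, Q=411/1715, R=764/1715)

Answer: 108/343 411/1715 764/1715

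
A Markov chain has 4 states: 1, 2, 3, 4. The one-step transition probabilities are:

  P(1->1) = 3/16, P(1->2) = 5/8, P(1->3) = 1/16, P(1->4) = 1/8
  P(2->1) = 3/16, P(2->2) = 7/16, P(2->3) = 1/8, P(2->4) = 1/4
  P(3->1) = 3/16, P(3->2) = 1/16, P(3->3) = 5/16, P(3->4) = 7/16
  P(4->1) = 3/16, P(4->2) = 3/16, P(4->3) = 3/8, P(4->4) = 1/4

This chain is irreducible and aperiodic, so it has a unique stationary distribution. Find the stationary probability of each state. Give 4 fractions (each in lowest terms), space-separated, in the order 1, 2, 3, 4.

Answer: 3/16 1011/3136 87/392 841/3136

Derivation:
The stationary distribution satisfies pi = pi * P, i.e.:
  pi_1 = 3/16*pi_1 + 3/16*pi_2 + 3/16*pi_3 + 3/16*pi_4
  pi_2 = 5/8*pi_1 + 7/16*pi_2 + 1/16*pi_3 + 3/16*pi_4
  pi_3 = 1/16*pi_1 + 1/8*pi_2 + 5/16*pi_3 + 3/8*pi_4
  pi_4 = 1/8*pi_1 + 1/4*pi_2 + 7/16*pi_3 + 1/4*pi_4
with normalization: pi_1 + pi_2 + pi_3 + pi_4 = 1.

Using the first 3 balance equations plus normalization, the linear system A*pi = b is:
  [-13/16, 3/16, 3/16, 3/16] . pi = 0
  [5/8, -9/16, 1/16, 3/16] . pi = 0
  [1/16, 1/8, -11/16, 3/8] . pi = 0
  [1, 1, 1, 1] . pi = 1

Solving yields:
  pi_1 = 3/16
  pi_2 = 1011/3136
  pi_3 = 87/392
  pi_4 = 841/3136

Verification (pi * P):
  3/16*3/16 + 1011/3136*3/16 + 87/392*3/16 + 841/3136*3/16 = 3/16 = pi_1  (ok)
  3/16*5/8 + 1011/3136*7/16 + 87/392*1/16 + 841/3136*3/16 = 1011/3136 = pi_2  (ok)
  3/16*1/16 + 1011/3136*1/8 + 87/392*5/16 + 841/3136*3/8 = 87/392 = pi_3  (ok)
  3/16*1/8 + 1011/3136*1/4 + 87/392*7/16 + 841/3136*1/4 = 841/3136 = pi_4  (ok)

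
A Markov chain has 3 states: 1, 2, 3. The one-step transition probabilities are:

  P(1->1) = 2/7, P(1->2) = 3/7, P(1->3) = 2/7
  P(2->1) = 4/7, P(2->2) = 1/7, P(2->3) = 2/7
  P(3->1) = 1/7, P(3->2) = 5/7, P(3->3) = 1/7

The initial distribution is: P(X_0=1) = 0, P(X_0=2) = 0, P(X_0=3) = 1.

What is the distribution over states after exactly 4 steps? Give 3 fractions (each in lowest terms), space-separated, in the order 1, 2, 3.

Propagating the distribution step by step (d_{t+1} = d_t * P):
d_0 = (1=0, 2=0, 3=1)
  d_1[1] = 0*2/7 + 0*4/7 + 1*1/7 = 1/7
  d_1[2] = 0*3/7 + 0*1/7 + 1*5/7 = 5/7
  d_1[3] = 0*2/7 + 0*2/7 + 1*1/7 = 1/7
d_1 = (1=1/7, 2=5/7, 3=1/7)
  d_2[1] = 1/7*2/7 + 5/7*4/7 + 1/7*1/7 = 23/49
  d_2[2] = 1/7*3/7 + 5/7*1/7 + 1/7*5/7 = 13/49
  d_2[3] = 1/7*2/7 + 5/7*2/7 + 1/7*1/7 = 13/49
d_2 = (1=23/49, 2=13/49, 3=13/49)
  d_3[1] = 23/49*2/7 + 13/49*4/7 + 13/49*1/7 = 111/343
  d_3[2] = 23/49*3/7 + 13/49*1/7 + 13/49*5/7 = 3/7
  d_3[3] = 23/49*2/7 + 13/49*2/7 + 13/49*1/7 = 85/343
d_3 = (1=111/343, 2=3/7, 3=85/343)
  d_4[1] = 111/343*2/7 + 3/7*4/7 + 85/343*1/7 = 895/2401
  d_4[2] = 111/343*3/7 + 3/7*1/7 + 85/343*5/7 = 905/2401
  d_4[3] = 111/343*2/7 + 3/7*2/7 + 85/343*1/7 = 601/2401
d_4 = (1=895/2401, 2=905/2401, 3=601/2401)

Answer: 895/2401 905/2401 601/2401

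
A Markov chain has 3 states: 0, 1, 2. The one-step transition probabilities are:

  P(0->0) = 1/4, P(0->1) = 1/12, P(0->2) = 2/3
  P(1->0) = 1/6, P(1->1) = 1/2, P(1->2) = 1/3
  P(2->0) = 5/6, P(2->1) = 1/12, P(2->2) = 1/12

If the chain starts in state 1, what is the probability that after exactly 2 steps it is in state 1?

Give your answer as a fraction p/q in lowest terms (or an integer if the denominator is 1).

Answer: 7/24

Derivation:
Computing P^2 by repeated multiplication:
P^1 =
  0: [1/4, 1/12, 2/3]
  1: [1/6, 1/2, 1/3]
  2: [5/6, 1/12, 1/12]
P^2 =
  0: [91/144, 17/144, 1/4]
  1: [29/72, 7/24, 11/36]
  2: [7/24, 17/144, 85/144]

(P^2)[1 -> 1] = 7/24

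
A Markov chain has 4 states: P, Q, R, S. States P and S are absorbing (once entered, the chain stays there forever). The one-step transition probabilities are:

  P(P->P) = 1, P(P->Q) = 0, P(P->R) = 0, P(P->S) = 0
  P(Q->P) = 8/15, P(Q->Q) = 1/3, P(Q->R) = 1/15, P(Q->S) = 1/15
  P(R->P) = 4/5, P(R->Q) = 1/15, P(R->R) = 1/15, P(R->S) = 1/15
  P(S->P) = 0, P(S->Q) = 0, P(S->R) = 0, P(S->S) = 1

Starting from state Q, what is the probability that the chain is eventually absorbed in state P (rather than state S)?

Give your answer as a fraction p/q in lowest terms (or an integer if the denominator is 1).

Let a_i = P(absorbed in P | start in state i).
Boundary conditions: a_P = 1, a_S = 0.
For each transient state i, a_i = sum_j P(i->j) * a_j:
  a_Q = 8/15*a_P + 1/3*a_Q + 1/15*a_R + 1/15*a_S
  a_R = 4/5*a_P + 1/15*a_Q + 1/15*a_R + 1/15*a_S

Substituting a_P = 1 and a_S = 0, rearrange to (I - Q) a = r where r[i] = P(i -> P):
  [2/3, -1/15] . (a_Q, a_R) = 8/15
  [-1/15, 14/15] . (a_Q, a_R) = 4/5

Solving yields:
  a_Q = 124/139
  a_R = 128/139

Starting state is Q, so the absorption probability is a_Q = 124/139.

Answer: 124/139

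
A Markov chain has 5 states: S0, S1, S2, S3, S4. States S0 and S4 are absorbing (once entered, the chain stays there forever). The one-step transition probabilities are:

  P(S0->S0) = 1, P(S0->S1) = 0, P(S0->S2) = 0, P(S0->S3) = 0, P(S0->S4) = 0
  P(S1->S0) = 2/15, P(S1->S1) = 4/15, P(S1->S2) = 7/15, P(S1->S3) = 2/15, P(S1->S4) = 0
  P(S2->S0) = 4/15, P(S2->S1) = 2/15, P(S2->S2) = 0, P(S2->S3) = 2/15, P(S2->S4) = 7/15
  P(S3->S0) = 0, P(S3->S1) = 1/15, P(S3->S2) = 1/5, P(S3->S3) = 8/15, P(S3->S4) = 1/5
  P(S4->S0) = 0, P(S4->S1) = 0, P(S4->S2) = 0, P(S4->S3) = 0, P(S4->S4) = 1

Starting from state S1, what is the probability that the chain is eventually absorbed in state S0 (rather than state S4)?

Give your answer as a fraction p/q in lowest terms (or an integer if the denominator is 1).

Answer: 38/85

Derivation:
Let a_i = P(absorbed in S0 | start in state i).
Boundary conditions: a_S0 = 1, a_S4 = 0.
For each transient state i, a_i = sum_j P(i->j) * a_j:
  a_S1 = 2/15*a_S0 + 4/15*a_S1 + 7/15*a_S2 + 2/15*a_S3 + 0*a_S4
  a_S2 = 4/15*a_S0 + 2/15*a_S1 + 0*a_S2 + 2/15*a_S3 + 7/15*a_S4
  a_S3 = 0*a_S0 + 1/15*a_S1 + 1/5*a_S2 + 8/15*a_S3 + 1/5*a_S4

Substituting a_S0 = 1 and a_S4 = 0, rearrange to (I - Q) a = r where r[i] = P(i -> S0):
  [11/15, -7/15, -2/15] . (a_S1, a_S2, a_S3) = 2/15
  [-2/15, 1, -2/15] . (a_S1, a_S2, a_S3) = 4/15
  [-1/15, -1/5, 7/15] . (a_S1, a_S2, a_S3) = 0

Solving yields:
  a_S1 = 38/85
  a_S2 = 332/935
  a_S3 = 202/935

Starting state is S1, so the absorption probability is a_S1 = 38/85.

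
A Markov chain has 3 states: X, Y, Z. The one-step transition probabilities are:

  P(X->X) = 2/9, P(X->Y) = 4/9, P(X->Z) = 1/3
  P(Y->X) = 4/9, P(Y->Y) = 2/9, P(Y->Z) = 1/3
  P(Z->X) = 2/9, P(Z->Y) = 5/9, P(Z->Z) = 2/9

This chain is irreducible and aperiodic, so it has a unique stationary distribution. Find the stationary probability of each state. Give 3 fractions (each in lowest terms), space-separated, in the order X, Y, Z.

Answer: 17/55 43/110 3/10

Derivation:
The stationary distribution satisfies pi = pi * P, i.e.:
  pi_X = 2/9*pi_X + 4/9*pi_Y + 2/9*pi_Z
  pi_Y = 4/9*pi_X + 2/9*pi_Y + 5/9*pi_Z
  pi_Z = 1/3*pi_X + 1/3*pi_Y + 2/9*pi_Z
with normalization: pi_X + pi_Y + pi_Z = 1.

Using the first 2 balance equations plus normalization, the linear system A*pi = b is:
  [-7/9, 4/9, 2/9] . pi = 0
  [4/9, -7/9, 5/9] . pi = 0
  [1, 1, 1] . pi = 1

Solving yields:
  pi_X = 17/55
  pi_Y = 43/110
  pi_Z = 3/10

Verification (pi * P):
  17/55*2/9 + 43/110*4/9 + 3/10*2/9 = 17/55 = pi_X  (ok)
  17/55*4/9 + 43/110*2/9 + 3/10*5/9 = 43/110 = pi_Y  (ok)
  17/55*1/3 + 43/110*1/3 + 3/10*2/9 = 3/10 = pi_Z  (ok)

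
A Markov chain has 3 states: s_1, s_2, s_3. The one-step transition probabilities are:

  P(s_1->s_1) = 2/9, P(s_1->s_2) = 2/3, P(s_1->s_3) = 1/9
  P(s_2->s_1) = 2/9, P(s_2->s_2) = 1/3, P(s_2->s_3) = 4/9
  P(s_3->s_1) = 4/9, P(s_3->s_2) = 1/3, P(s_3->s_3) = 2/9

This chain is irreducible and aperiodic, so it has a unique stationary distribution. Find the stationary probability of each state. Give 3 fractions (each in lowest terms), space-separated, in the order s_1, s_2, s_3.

The stationary distribution satisfies pi = pi * P, i.e.:
  pi_s_1 = 2/9*pi_s_1 + 2/9*pi_s_2 + 4/9*pi_s_3
  pi_s_2 = 2/3*pi_s_1 + 1/3*pi_s_2 + 1/3*pi_s_3
  pi_s_3 = 1/9*pi_s_1 + 4/9*pi_s_2 + 2/9*pi_s_3
with normalization: pi_s_1 + pi_s_2 + pi_s_3 = 1.

Using the first 2 balance equations plus normalization, the linear system A*pi = b is:
  [-7/9, 2/9, 4/9] . pi = 0
  [2/3, -2/3, 1/3] . pi = 0
  [1, 1, 1] . pi = 1

Solving yields:
  pi_s_1 = 2/7
  pi_s_2 = 3/7
  pi_s_3 = 2/7

Verification (pi * P):
  2/7*2/9 + 3/7*2/9 + 2/7*4/9 = 2/7 = pi_s_1  (ok)
  2/7*2/3 + 3/7*1/3 + 2/7*1/3 = 3/7 = pi_s_2  (ok)
  2/7*1/9 + 3/7*4/9 + 2/7*2/9 = 2/7 = pi_s_3  (ok)

Answer: 2/7 3/7 2/7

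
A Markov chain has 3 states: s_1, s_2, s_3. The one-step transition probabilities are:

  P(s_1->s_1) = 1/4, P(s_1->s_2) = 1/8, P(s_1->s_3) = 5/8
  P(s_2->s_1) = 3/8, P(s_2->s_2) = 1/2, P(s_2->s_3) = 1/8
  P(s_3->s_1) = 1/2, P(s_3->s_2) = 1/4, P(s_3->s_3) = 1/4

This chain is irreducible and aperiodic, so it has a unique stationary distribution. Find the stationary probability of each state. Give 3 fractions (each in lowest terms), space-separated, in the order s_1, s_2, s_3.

Answer: 22/59 16/59 21/59

Derivation:
The stationary distribution satisfies pi = pi * P, i.e.:
  pi_s_1 = 1/4*pi_s_1 + 3/8*pi_s_2 + 1/2*pi_s_3
  pi_s_2 = 1/8*pi_s_1 + 1/2*pi_s_2 + 1/4*pi_s_3
  pi_s_3 = 5/8*pi_s_1 + 1/8*pi_s_2 + 1/4*pi_s_3
with normalization: pi_s_1 + pi_s_2 + pi_s_3 = 1.

Using the first 2 balance equations plus normalization, the linear system A*pi = b is:
  [-3/4, 3/8, 1/2] . pi = 0
  [1/8, -1/2, 1/4] . pi = 0
  [1, 1, 1] . pi = 1

Solving yields:
  pi_s_1 = 22/59
  pi_s_2 = 16/59
  pi_s_3 = 21/59

Verification (pi * P):
  22/59*1/4 + 16/59*3/8 + 21/59*1/2 = 22/59 = pi_s_1  (ok)
  22/59*1/8 + 16/59*1/2 + 21/59*1/4 = 16/59 = pi_s_2  (ok)
  22/59*5/8 + 16/59*1/8 + 21/59*1/4 = 21/59 = pi_s_3  (ok)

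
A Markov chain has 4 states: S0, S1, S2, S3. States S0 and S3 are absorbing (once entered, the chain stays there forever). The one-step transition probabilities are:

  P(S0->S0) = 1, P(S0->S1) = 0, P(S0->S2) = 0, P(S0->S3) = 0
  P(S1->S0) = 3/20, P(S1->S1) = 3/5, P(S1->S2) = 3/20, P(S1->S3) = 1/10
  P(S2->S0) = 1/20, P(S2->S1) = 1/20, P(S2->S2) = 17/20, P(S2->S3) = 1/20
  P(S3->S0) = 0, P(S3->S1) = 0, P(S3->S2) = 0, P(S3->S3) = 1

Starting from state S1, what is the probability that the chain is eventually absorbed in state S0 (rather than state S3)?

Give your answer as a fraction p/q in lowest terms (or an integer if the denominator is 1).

Answer: 4/7

Derivation:
Let a_i = P(absorbed in S0 | start in state i).
Boundary conditions: a_S0 = 1, a_S3 = 0.
For each transient state i, a_i = sum_j P(i->j) * a_j:
  a_S1 = 3/20*a_S0 + 3/5*a_S1 + 3/20*a_S2 + 1/10*a_S3
  a_S2 = 1/20*a_S0 + 1/20*a_S1 + 17/20*a_S2 + 1/20*a_S3

Substituting a_S0 = 1 and a_S3 = 0, rearrange to (I - Q) a = r where r[i] = P(i -> S0):
  [2/5, -3/20] . (a_S1, a_S2) = 3/20
  [-1/20, 3/20] . (a_S1, a_S2) = 1/20

Solving yields:
  a_S1 = 4/7
  a_S2 = 11/21

Starting state is S1, so the absorption probability is a_S1 = 4/7.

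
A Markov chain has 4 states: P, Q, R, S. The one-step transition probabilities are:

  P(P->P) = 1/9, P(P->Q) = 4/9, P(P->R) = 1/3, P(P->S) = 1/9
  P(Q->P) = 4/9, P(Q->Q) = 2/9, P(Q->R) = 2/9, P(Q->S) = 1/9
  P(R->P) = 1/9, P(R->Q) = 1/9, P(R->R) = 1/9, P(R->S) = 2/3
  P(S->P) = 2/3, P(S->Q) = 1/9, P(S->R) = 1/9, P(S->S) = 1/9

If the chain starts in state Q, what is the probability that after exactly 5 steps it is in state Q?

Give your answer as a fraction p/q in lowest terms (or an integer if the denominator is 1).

Computing P^5 by repeated multiplication:
P^1 =
  P: [1/9, 4/9, 1/3, 1/9]
  Q: [4/9, 2/9, 2/9, 1/9]
  R: [1/9, 1/9, 1/9, 2/3]
  S: [2/3, 1/9, 1/9, 1/9]
P^2 =
  P: [26/81, 16/81, 5/27, 8/27]
  Q: [20/81, 23/81, 19/81, 19/81]
  R: [14/27, 13/81, 4/27, 14/81]
  S: [17/81, 28/81, 22/81, 14/81]
P^3 =
  P: [83/243, 175/729, 149/729, 52/243]
  Q: [245/729, 164/729, 16/81, 176/729]
  R: [190/729, 220/729, 178/729, 47/243]
  S: [235/729, 160/729, 143/729, 191/729]
P^4 =
  P: [226/729, 1651/6561, 1402/6561, 1474/6561]
  Q: [2101/6561, 1628/6561, 461/2187, 161/729]
  R: [698/2187, 1519/6561, 443/2187, 1619/6561]
  S: [2164/6561, 1594/6561, 151/729, 1444/6561]
P^5 =
  P: [18884/59049, 14314/59049, 12280/59049, 13571/59049]
  Q: [6230/19683, 14492/59049, 12391/59049, 4492/19683]
  R: [19213/59049, 14362/59049, 12268/59049, 4402/19683]
  S: [18563/59049, 14647/59049, 1387/6561, 1484/6561]

(P^5)[Q -> Q] = 14492/59049

Answer: 14492/59049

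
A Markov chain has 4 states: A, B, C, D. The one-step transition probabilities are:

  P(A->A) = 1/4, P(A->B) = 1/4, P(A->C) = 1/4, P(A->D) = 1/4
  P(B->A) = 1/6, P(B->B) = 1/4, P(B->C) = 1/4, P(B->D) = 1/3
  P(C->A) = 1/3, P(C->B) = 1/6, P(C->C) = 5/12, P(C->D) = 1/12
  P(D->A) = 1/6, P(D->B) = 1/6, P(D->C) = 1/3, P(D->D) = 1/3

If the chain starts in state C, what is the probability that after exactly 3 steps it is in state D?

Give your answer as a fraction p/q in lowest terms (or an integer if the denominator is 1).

Computing P^3 by repeated multiplication:
P^1 =
  A: [1/4, 1/4, 1/4, 1/4]
  B: [1/6, 1/4, 1/4, 1/3]
  C: [1/3, 1/6, 5/12, 1/12]
  D: [1/6, 1/6, 1/3, 1/3]
P^2 =
  A: [11/48, 5/24, 5/16, 1/4]
  B: [2/9, 29/144, 23/72, 37/144]
  C: [19/72, 5/24, 47/144, 29/144]
  D: [17/72, 7/36, 1/3, 17/72]
P^3 =
  A: [137/576, 13/64, 31/96, 17/72]
  B: [103/432, 349/1728, 187/576, 203/864]
  C: [35/144, 89/432, 185/576, 397/1728]
  D: [209/864, 175/864, 281/864, 199/864]

(P^3)[C -> D] = 397/1728

Answer: 397/1728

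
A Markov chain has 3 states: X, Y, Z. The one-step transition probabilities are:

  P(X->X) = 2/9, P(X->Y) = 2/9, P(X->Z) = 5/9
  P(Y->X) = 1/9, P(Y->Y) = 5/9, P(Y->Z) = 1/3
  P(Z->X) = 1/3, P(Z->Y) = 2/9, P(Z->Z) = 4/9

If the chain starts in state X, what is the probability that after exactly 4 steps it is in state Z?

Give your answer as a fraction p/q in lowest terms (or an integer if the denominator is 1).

Answer: 952/2187

Derivation:
Computing P^4 by repeated multiplication:
P^1 =
  X: [2/9, 2/9, 5/9]
  Y: [1/9, 5/9, 1/3]
  Z: [1/3, 2/9, 4/9]
P^2 =
  X: [7/27, 8/27, 4/9]
  Y: [16/81, 11/27, 32/81]
  Z: [20/81, 8/27, 37/81]
P^3 =
  X: [58/243, 26/81, 107/243]
  Y: [161/729, 29/81, 307/729]
  Z: [175/729, 26/81, 320/729]
P^4 =
  X: [515/2187, 80/243, 952/2187]
  Y: [1504/6561, 83/243, 2816/6561]
  Z: [1544/6561, 80/243, 2857/6561]

(P^4)[X -> Z] = 952/2187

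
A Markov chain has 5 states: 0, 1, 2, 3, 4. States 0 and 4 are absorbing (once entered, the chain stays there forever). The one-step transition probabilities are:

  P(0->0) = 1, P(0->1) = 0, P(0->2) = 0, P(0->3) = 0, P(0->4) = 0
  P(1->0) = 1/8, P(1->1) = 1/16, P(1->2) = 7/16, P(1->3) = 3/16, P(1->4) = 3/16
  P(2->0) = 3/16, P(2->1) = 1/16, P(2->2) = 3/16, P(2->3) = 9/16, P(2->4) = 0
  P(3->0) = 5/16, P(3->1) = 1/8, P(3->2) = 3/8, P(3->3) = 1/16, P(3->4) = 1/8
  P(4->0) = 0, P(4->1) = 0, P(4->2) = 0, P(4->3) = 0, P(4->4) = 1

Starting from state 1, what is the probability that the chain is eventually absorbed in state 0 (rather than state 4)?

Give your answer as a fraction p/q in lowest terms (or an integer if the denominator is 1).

Answer: 387/596

Derivation:
Let a_i = P(absorbed in 0 | start in state i).
Boundary conditions: a_0 = 1, a_4 = 0.
For each transient state i, a_i = sum_j P(i->j) * a_j:
  a_1 = 1/8*a_0 + 1/16*a_1 + 7/16*a_2 + 3/16*a_3 + 3/16*a_4
  a_2 = 3/16*a_0 + 1/16*a_1 + 3/16*a_2 + 9/16*a_3 + 0*a_4
  a_3 = 5/16*a_0 + 1/8*a_1 + 3/8*a_2 + 1/16*a_3 + 1/8*a_4

Substituting a_0 = 1 and a_4 = 0, rearrange to (I - Q) a = r where r[i] = P(i -> 0):
  [15/16, -7/16, -3/16] . (a_1, a_2, a_3) = 1/8
  [-1/16, 13/16, -9/16] . (a_1, a_2, a_3) = 3/16
  [-1/8, -3/8, 15/16] . (a_1, a_2, a_3) = 5/16

Solving yields:
  a_1 = 387/596
  a_2 = 471/596
  a_3 = 329/447

Starting state is 1, so the absorption probability is a_1 = 387/596.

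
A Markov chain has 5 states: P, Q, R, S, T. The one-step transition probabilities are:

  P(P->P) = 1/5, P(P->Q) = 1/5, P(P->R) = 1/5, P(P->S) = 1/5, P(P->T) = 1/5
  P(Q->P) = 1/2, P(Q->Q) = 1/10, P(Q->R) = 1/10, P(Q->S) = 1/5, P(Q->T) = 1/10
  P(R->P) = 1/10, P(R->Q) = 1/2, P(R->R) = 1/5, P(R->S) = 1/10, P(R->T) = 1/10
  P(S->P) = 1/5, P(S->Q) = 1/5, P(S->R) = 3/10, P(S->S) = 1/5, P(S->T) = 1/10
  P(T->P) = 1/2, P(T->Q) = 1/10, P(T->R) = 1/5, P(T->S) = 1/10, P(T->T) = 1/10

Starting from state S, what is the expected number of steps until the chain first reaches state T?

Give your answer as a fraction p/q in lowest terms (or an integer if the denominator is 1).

Let h_i = expected steps to first reach T from state i.
Boundary: h_T = 0.
First-step equations for the other states:
  h_P = 1 + 1/5*h_P + 1/5*h_Q + 1/5*h_R + 1/5*h_S + 1/5*h_T
  h_Q = 1 + 1/2*h_P + 1/10*h_Q + 1/10*h_R + 1/5*h_S + 1/10*h_T
  h_R = 1 + 1/10*h_P + 1/2*h_Q + 1/5*h_R + 1/10*h_S + 1/10*h_T
  h_S = 1 + 1/5*h_P + 1/5*h_Q + 3/10*h_R + 1/5*h_S + 1/10*h_T

Substituting h_T = 0 and rearranging gives the linear system (I - Q) h = 1:
  [4/5, -1/5, -1/5, -1/5] . (h_P, h_Q, h_R, h_S) = 1
  [-1/2, 9/10, -1/10, -1/5] . (h_P, h_Q, h_R, h_S) = 1
  [-1/10, -1/2, 4/5, -1/10] . (h_P, h_Q, h_R, h_S) = 1
  [-1/5, -1/5, -3/10, 4/5] . (h_P, h_Q, h_R, h_S) = 1

Solving yields:
  h_P = 5705/793
  h_Q = 6165/793
  h_R = 6350/793
  h_S = 6340/793

Starting state is S, so the expected hitting time is h_S = 6340/793.

Answer: 6340/793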